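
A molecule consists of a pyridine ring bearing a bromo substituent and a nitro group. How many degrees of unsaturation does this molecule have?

5

Atom tally by fragment:
  pyridine ring core → C:5 H:5 N:1
  (− 2 ring H displaced by substituents)
  + Br → Br:1
  + NO2 → N:1 O:2
Element totals:
  C: 5
  H: 3
  Br: 1
  N: 2
  O: 2
Molecular formula: C5H3BrN2O2.
DoU = (2C + 2 + N − H − X) / 2 = (2·5 + 2 + 2 − 3 − 1) / 2 = 5.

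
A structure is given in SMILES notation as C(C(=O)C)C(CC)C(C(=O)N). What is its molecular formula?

C8H15NO2

Atom tally by fragment:
  CH3COCH2 → C:3 H:5 O:1
  CH(C2H5) → C:3 H:6
  CH2CONH2 → C:2 H:4 O:1 N:1
Element totals:
  C: 8
  H: 15
  N: 1
  O: 2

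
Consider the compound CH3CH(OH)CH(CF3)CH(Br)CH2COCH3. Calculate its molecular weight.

Atom tally by fragment:
  CH3 → C:1 H:3
  CH(OH) → C:1 H:2 O:1
  CH(CF3) → C:2 H:1 F:3
  CH(Br) → C:1 H:1 Br:1
  CH2COCH3 → C:3 H:5 O:1
Element totals:
  C: 8
  H: 12
  Br: 1
  F: 3
  O: 2
Molecular formula: C8H12BrF3O2.
  M = 8(12.011) + 12(1.008) + 79.904 + 3(18.998) + 2(15.999)
    = 96.088 + 12.096 + 79.904 + 56.994 + 31.998 = 277.080

277.08 g/mol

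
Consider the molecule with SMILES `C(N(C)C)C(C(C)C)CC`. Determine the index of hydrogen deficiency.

0

Atom tally by fragment:
  (CH3)2NCH2 → C:3 H:8 N:1
  CH(CH(CH3)2) → C:4 H:8
  CH2 → C:1 H:2
  CH3 → C:1 H:3
Element totals:
  C: 9
  H: 21
  N: 1
Molecular formula: C9H21N.
DoU = (2C + 2 + N − H − X) / 2 = (2·9 + 2 + 1 − 21 − 0) / 2 = 0.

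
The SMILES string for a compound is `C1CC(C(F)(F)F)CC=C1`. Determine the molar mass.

150.14 g/mol

Atom tally by fragment:
  cyclohexene ring core → C:6 H:10
  (− 1 ring H displaced by substituents)
  + CF3 → C:1 F:3
Element totals:
  C: 7
  H: 9
  F: 3
Molecular formula: C7H9F3.
  M = 7(12.011) + 9(1.008) + 3(18.998)
    = 84.077 + 9.072 + 56.994 = 150.143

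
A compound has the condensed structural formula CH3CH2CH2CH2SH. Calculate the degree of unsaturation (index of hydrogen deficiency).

Atom tally by fragment:
  CH3 → C:1 H:3
  CH2 → C:1 H:2
  CH2 → C:1 H:2
  CH2SH → C:1 H:3 S:1
Element totals:
  C: 4
  H: 10
  S: 1
Molecular formula: C4H10S.
DoU = (2C + 2 + N − H − X) / 2 = (2·4 + 2 + 0 − 10 − 0) / 2 = 0.

0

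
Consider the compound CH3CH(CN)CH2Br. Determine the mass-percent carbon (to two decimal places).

Element totals:
  C: 4
  H: 6
  Br: 1
  N: 1
Molecular formula: C4H6BrN.
Molar mass = 148.003 g/mol.
Mass from C: 4 × 12.011 = 48.044 g/mol.
%C = 48.044 / 148.003 × 100 = 32.46%.

32.46%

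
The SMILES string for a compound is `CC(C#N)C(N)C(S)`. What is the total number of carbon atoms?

Atom tally by fragment:
  CH3 → C:1 H:3
  CH(CN) → C:2 H:1 N:1
  CH(NH2) → C:1 H:3 N:1
  CH2SH → C:1 H:3 S:1
Element totals:
  C: 5
  H: 10
  N: 2
  S: 1

5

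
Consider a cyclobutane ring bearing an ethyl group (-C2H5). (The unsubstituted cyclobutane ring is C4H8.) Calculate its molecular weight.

Atom tally by fragment:
  cyclobutane ring core → C:4 H:8
  (− 1 ring H displaced by substituents)
  + C2H5 → C:2 H:5
Element totals:
  C: 6
  H: 12
Molecular formula: C6H12.
  M = 6(12.011) + 12(1.008)
    = 72.066 + 12.096 = 84.162

84.16 g/mol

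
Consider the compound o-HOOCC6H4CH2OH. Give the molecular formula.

C8H8O3

Element totals:
  C: 8
  H: 8
  O: 3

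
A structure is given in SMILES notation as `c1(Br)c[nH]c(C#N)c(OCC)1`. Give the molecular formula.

C7H7BrN2O

Atom tally by fragment:
  pyrrole ring core → C:4 H:5 N:1
  (− 3 ring H displaced by substituents)
  + Br → Br:1
  + CN → C:1 N:1
  + OC2H5 → C:2 H:5 O:1
Element totals:
  C: 7
  H: 7
  Br: 1
  N: 2
  O: 1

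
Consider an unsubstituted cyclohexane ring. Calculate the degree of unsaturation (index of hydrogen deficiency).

1

Atom tally by fragment:
  cyclohexane ring core → C:6 H:12
Element totals:
  C: 6
  H: 12
Molecular formula: C6H12.
DoU = (2C + 2 + N − H − X) / 2 = (2·6 + 2 + 0 − 12 − 0) / 2 = 1.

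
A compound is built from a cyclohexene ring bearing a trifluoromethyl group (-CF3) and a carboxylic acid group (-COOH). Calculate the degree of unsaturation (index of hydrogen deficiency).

Atom tally by fragment:
  cyclohexene ring core → C:6 H:10
  (− 2 ring H displaced by substituents)
  + CF3 → C:1 F:3
  + COOH → C:1 H:1 O:2
Element totals:
  C: 8
  H: 9
  F: 3
  O: 2
Molecular formula: C8H9F3O2.
DoU = (2C + 2 + N − H − X) / 2 = (2·8 + 2 + 0 − 9 − 3) / 2 = 3.

3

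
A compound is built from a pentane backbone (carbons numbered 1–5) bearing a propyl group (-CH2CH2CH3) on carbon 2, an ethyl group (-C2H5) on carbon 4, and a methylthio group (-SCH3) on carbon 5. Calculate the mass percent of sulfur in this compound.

17.02%

Atom tally by fragment:
  CH3 → C:1 H:3
  CH(CH2CH2CH3) → C:4 H:8
  CH2 → C:1 H:2
  CH(C2H5) → C:3 H:6
  CH2SCH3 → C:2 H:5 S:1
Element totals:
  C: 11
  H: 24
  S: 1
Molecular formula: C11H24S.
Molar mass = 188.373 g/mol.
Mass from S: 1 × 32.06 = 32.060 g/mol.
%S = 32.060 / 188.373 × 100 = 17.02%.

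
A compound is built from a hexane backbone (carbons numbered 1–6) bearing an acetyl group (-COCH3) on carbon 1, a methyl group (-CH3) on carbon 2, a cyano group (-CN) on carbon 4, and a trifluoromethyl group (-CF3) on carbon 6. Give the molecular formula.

Atom tally by fragment:
  CH3COCH2 → C:3 H:5 O:1
  CH(CH3) → C:2 H:4
  CH2 → C:1 H:2
  CH(CN) → C:2 H:1 N:1
  CH2 → C:1 H:2
  CH2CF3 → C:2 H:2 F:3
Element totals:
  C: 11
  H: 16
  F: 3
  N: 1
  O: 1

C11H16F3NO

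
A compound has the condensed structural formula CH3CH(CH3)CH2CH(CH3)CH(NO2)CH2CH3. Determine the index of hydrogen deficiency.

Element totals:
  C: 9
  H: 19
  N: 1
  O: 2
Molecular formula: C9H19NO2.
DoU = (2C + 2 + N − H − X) / 2 = (2·9 + 2 + 1 − 19 − 0) / 2 = 1.

1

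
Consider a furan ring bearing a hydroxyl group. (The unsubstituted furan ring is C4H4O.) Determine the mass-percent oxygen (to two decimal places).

38.06%

Atom tally by fragment:
  furan ring core → C:4 H:4 O:1
  (− 1 ring H displaced by substituents)
  + OH → O:1 H:1
Element totals:
  C: 4
  H: 4
  O: 2
Molecular formula: C4H4O2.
Molar mass = 84.074 g/mol.
Mass from O: 2 × 15.999 = 31.998 g/mol.
%O = 31.998 / 84.074 × 100 = 38.06%.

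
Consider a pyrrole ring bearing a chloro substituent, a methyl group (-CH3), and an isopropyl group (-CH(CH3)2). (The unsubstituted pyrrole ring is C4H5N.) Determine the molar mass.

Atom tally by fragment:
  pyrrole ring core → C:4 H:5 N:1
  (− 3 ring H displaced by substituents)
  + Cl → Cl:1
  + CH3 → C:1 H:3
  + CH(CH3)2 → C:3 H:7
Element totals:
  C: 8
  H: 12
  Cl: 1
  N: 1
Molecular formula: C8H12ClN.
  M = 8(12.011) + 12(1.008) + 35.45 + 14.007
    = 96.088 + 12.096 + 35.450 + 14.007 = 157.641

157.64 g/mol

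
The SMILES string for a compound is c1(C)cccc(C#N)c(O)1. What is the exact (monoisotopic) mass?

133.0528

Atom tally by fragment:
  benzene ring core → C:6 H:6
  (− 3 ring H displaced by substituents)
  + CH3 → C:1 H:3
  + CN → C:1 N:1
  + OH → O:1 H:1
Element totals:
  C: 8
  H: 7
  N: 1
  O: 1
Molecular formula: C8H7NO.
  M = 8(12.0) + 7(1.007825) + 14.003074 + 15.994915
    = 96.000000 + 7.054775 + 14.003074 + 15.994915 = 133.052764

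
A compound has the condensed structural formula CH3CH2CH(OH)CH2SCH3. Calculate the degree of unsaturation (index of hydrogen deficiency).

Element totals:
  C: 5
  H: 12
  O: 1
  S: 1
Molecular formula: C5H12OS.
DoU = (2C + 2 + N − H − X) / 2 = (2·5 + 2 + 0 − 12 − 0) / 2 = 0.

0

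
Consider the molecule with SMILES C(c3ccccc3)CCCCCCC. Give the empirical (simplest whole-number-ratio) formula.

Atom tally by fragment:
  C6H5CH2 → C:7 H:7
  CH2 → C:1 H:2
  CH2 → C:1 H:2
  CH2 → C:1 H:2
  CH2 → C:1 H:2
  CH2 → C:1 H:2
  CH2 → C:1 H:2
  CH3 → C:1 H:3
Element totals:
  C: 14
  H: 22
Molecular formula: C14H22.
gcd of subscripts = 2; dividing each by 2:
  C: 14/2 = 7
  H: 22/2 = 11

C7H11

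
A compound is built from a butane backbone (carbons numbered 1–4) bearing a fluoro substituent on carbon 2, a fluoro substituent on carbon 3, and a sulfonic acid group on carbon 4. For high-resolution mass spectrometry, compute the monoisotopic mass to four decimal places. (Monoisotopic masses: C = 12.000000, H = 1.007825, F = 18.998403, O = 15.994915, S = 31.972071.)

174.0162

Atom tally by fragment:
  CH3 → C:1 H:3
  CH(F) → C:1 H:1 F:1
  CH(F) → C:1 H:1 F:1
  CH2SO3H → C:1 H:3 S:1 O:3
Element totals:
  C: 4
  H: 8
  F: 2
  O: 3
  S: 1
Molecular formula: C4H8F2O3S.
  M = 4(12.0) + 8(1.007825) + 2(18.998403) + 3(15.994915) + 31.972071
    = 48.000000 + 8.062600 + 37.996806 + 47.984745 + 31.972071 = 174.016222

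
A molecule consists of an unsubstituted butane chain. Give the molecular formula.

Atom tally by fragment:
  CH3 → C:1 H:3
  CH2 → C:1 H:2
  CH2 → C:1 H:2
  CH3 → C:1 H:3
Element totals:
  C: 4
  H: 10

C4H10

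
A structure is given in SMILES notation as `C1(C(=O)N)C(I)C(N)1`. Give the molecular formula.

C4H7IN2O

Atom tally by fragment:
  cyclopropane ring core → C:3 H:6
  (− 3 ring H displaced by substituents)
  + CONH2 → C:1 H:2 O:1 N:1
  + I → I:1
  + NH2 → N:1 H:2
Element totals:
  C: 4
  H: 7
  I: 1
  N: 2
  O: 1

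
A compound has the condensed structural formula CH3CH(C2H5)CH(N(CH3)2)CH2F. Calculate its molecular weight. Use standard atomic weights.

147.24 g/mol

Atom tally by fragment:
  CH3 → C:1 H:3
  CH(C2H5) → C:3 H:6
  CH(N(CH3)2) → C:3 H:7 N:1
  CH2F → C:1 H:2 F:1
Element totals:
  C: 8
  H: 18
  F: 1
  N: 1
Molecular formula: C8H18FN.
  M = 8(12.011) + 18(1.008) + 18.998 + 14.007
    = 96.088 + 18.144 + 18.998 + 14.007 = 147.237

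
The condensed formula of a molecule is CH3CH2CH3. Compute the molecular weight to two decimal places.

44.10 g/mol

Atom tally by fragment:
  CH3 → C:1 H:3
  CH2 → C:1 H:2
  CH3 → C:1 H:3
Element totals:
  C: 3
  H: 8
Molecular formula: C3H8.
  M = 3(12.011) + 8(1.008)
    = 36.033 + 8.064 = 44.097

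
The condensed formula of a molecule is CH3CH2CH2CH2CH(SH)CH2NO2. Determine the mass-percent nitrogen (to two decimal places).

Element totals:
  C: 6
  H: 13
  N: 1
  O: 2
  S: 1
Molecular formula: C6H13NO2S.
Molar mass = 163.235 g/mol.
Mass from N: 1 × 14.007 = 14.007 g/mol.
%N = 14.007 / 163.235 × 100 = 8.58%.

8.58%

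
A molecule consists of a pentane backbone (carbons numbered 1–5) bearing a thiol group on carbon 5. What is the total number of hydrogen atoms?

12

Atom tally by fragment:
  CH3 → C:1 H:3
  CH2 → C:1 H:2
  CH2 → C:1 H:2
  CH2 → C:1 H:2
  CH2SH → C:1 H:3 S:1
Element totals:
  C: 5
  H: 12
  S: 1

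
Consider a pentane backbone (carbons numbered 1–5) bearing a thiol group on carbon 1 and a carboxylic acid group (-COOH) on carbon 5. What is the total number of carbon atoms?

Atom tally by fragment:
  HSCH2 → C:1 H:3 S:1
  CH2 → C:1 H:2
  CH2 → C:1 H:2
  CH2 → C:1 H:2
  CH2COOH → C:2 H:3 O:2
Element totals:
  C: 6
  H: 12
  O: 2
  S: 1

6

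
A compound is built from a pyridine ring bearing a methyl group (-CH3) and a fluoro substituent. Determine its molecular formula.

C6H6FN

Atom tally by fragment:
  pyridine ring core → C:5 H:5 N:1
  (− 2 ring H displaced by substituents)
  + CH3 → C:1 H:3
  + F → F:1
Element totals:
  C: 6
  H: 6
  F: 1
  N: 1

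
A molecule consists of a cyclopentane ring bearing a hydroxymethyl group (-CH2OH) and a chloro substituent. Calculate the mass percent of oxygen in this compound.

11.89%

Atom tally by fragment:
  cyclopentane ring core → C:5 H:10
  (− 2 ring H displaced by substituents)
  + CH2OH → C:1 H:3 O:1
  + Cl → Cl:1
Element totals:
  C: 6
  H: 11
  Cl: 1
  O: 1
Molecular formula: C6H11ClO.
Molar mass = 134.603 g/mol.
Mass from O: 1 × 15.999 = 15.999 g/mol.
%O = 15.999 / 134.603 × 100 = 11.89%.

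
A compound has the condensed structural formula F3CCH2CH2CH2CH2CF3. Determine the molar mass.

Element totals:
  C: 6
  H: 8
  F: 6
Molecular formula: C6H8F6.
  M = 6(12.011) + 8(1.008) + 6(18.998)
    = 72.066 + 8.064 + 113.988 = 194.118

194.12 g/mol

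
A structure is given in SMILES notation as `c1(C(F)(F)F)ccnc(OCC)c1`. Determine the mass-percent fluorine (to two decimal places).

29.82%

Atom tally by fragment:
  pyridine ring core → C:5 H:5 N:1
  (− 2 ring H displaced by substituents)
  + CF3 → C:1 F:3
  + OC2H5 → C:2 H:5 O:1
Element totals:
  C: 8
  H: 8
  F: 3
  N: 1
  O: 1
Molecular formula: C8H8F3NO.
Molar mass = 191.152 g/mol.
Mass from F: 3 × 18.998 = 56.994 g/mol.
%F = 56.994 / 191.152 × 100 = 29.82%.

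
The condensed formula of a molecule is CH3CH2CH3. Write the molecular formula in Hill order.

C3H8

Element totals:
  C: 3
  H: 8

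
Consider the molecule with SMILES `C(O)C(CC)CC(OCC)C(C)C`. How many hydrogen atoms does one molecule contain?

24

Atom tally by fragment:
  HOCH2 → C:1 H:3 O:1
  CH(C2H5) → C:3 H:6
  CH2 → C:1 H:2
  CH(OC2H5) → C:3 H:6 O:1
  CH(CH3) → C:2 H:4
  CH3 → C:1 H:3
Element totals:
  C: 11
  H: 24
  O: 2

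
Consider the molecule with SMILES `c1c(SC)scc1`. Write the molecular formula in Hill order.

C5H6S2

Atom tally by fragment:
  thiophene ring core → C:4 H:4 S:1
  (− 1 ring H displaced by substituents)
  + SCH3 → C:1 H:3 S:1
Element totals:
  C: 5
  H: 6
  S: 2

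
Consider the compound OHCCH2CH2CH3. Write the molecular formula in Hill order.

C4H8O

Atom tally by fragment:
  OHCCH2 → C:2 H:3 O:1
  CH2 → C:1 H:2
  CH3 → C:1 H:3
Element totals:
  C: 4
  H: 8
  O: 1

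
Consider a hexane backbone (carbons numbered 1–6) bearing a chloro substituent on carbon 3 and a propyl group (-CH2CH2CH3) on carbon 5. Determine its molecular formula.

C9H19Cl

Atom tally by fragment:
  CH3 → C:1 H:3
  CH2 → C:1 H:2
  CH(Cl) → C:1 H:1 Cl:1
  CH2 → C:1 H:2
  CH(CH2CH2CH3) → C:4 H:8
  CH3 → C:1 H:3
Element totals:
  C: 9
  H: 19
  Cl: 1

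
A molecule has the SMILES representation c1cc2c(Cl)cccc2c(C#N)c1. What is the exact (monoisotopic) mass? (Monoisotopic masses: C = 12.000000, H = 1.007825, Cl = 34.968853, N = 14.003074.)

Atom tally by fragment:
  naphthalene ring system core → C:10 H:8
  (− 2 ring H displaced by substituents)
  + Cl → Cl:1
  + CN → C:1 N:1
Element totals:
  C: 11
  H: 6
  Cl: 1
  N: 1
Molecular formula: C11H6ClN.
  M = 11(12.0) + 6(1.007825) + 34.968853 + 14.003074
    = 132.000000 + 6.046950 + 34.968853 + 14.003074 = 187.018877

187.0189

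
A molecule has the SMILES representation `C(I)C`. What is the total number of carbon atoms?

Atom tally by fragment:
  ICH2 → C:1 H:2 I:1
  CH3 → C:1 H:3
Element totals:
  C: 2
  H: 5
  I: 1

2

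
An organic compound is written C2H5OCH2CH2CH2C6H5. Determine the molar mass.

164.25 g/mol

Atom tally by fragment:
  C2H5OCH2 → C:3 H:7 O:1
  CH2 → C:1 H:2
  CH2C6H5 → C:7 H:7
Element totals:
  C: 11
  H: 16
  O: 1
Molecular formula: C11H16O.
  M = 11(12.011) + 16(1.008) + 15.999
    = 132.121 + 16.128 + 15.999 = 164.248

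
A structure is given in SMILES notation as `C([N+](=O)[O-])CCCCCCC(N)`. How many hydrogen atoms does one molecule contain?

18

Atom tally by fragment:
  O2NCH2 → C:1 H:2 N:1 O:2
  CH2 → C:1 H:2
  CH2 → C:1 H:2
  CH2 → C:1 H:2
  CH2 → C:1 H:2
  CH2 → C:1 H:2
  CH2 → C:1 H:2
  CH2NH2 → C:1 H:4 N:1
Element totals:
  C: 8
  H: 18
  N: 2
  O: 2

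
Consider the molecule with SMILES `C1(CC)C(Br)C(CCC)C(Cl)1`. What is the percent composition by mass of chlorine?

14.80%

Atom tally by fragment:
  cyclobutane ring core → C:4 H:8
  (− 4 ring H displaced by substituents)
  + C2H5 → C:2 H:5
  + Br → Br:1
  + CH2CH2CH3 → C:3 H:7
  + Cl → Cl:1
Element totals:
  C: 9
  H: 16
  Br: 1
  Cl: 1
Molecular formula: C9H16BrCl.
Molar mass = 239.581 g/mol.
Mass from Cl: 1 × 35.45 = 35.450 g/mol.
%Cl = 35.450 / 239.581 × 100 = 14.80%.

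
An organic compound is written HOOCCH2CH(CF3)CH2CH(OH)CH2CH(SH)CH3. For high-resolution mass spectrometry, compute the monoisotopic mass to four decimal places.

260.0694

Element totals:
  C: 9
  H: 15
  F: 3
  O: 3
  S: 1
Molecular formula: C9H15F3O3S.
  M = 9(12.0) + 15(1.007825) + 3(18.998403) + 3(15.994915) + 31.972071
    = 108.000000 + 15.117375 + 56.995209 + 47.984745 + 31.972071 = 260.069400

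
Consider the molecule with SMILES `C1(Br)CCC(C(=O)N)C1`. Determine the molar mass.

192.06 g/mol

Atom tally by fragment:
  cyclopentane ring core → C:5 H:10
  (− 2 ring H displaced by substituents)
  + Br → Br:1
  + CONH2 → C:1 H:2 O:1 N:1
Element totals:
  C: 6
  H: 10
  Br: 1
  N: 1
  O: 1
Molecular formula: C6H10BrNO.
  M = 6(12.011) + 10(1.008) + 79.904 + 14.007 + 15.999
    = 72.066 + 10.080 + 79.904 + 14.007 + 15.999 = 192.056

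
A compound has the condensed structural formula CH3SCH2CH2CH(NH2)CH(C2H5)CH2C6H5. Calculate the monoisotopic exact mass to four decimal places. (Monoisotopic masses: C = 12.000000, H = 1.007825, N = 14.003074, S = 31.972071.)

237.1551

Atom tally by fragment:
  CH3SCH2 → C:2 H:5 S:1
  CH2 → C:1 H:2
  CH(NH2) → C:1 H:3 N:1
  CH(C2H5) → C:3 H:6
  CH2C6H5 → C:7 H:7
Element totals:
  C: 14
  H: 23
  N: 1
  S: 1
Molecular formula: C14H23NS.
  M = 14(12.0) + 23(1.007825) + 14.003074 + 31.972071
    = 168.000000 + 23.179975 + 14.003074 + 31.972071 = 237.155120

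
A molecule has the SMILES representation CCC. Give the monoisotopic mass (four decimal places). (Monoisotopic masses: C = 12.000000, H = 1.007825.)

44.0626

Atom tally by fragment:
  CH3 → C:1 H:3
  CH2 → C:1 H:2
  CH3 → C:1 H:3
Element totals:
  C: 3
  H: 8
Molecular formula: C3H8.
  M = 3(12.0) + 8(1.007825)
    = 36.000000 + 8.062600 = 44.062600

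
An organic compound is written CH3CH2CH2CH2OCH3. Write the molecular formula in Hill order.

Atom tally by fragment:
  CH3 → C:1 H:3
  CH2 → C:1 H:2
  CH2 → C:1 H:2
  CH2OCH3 → C:2 H:5 O:1
Element totals:
  C: 5
  H: 12
  O: 1

C5H12O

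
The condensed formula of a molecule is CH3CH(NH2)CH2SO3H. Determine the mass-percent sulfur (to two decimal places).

Atom tally by fragment:
  CH3 → C:1 H:3
  CH(NH2) → C:1 H:3 N:1
  CH2SO3H → C:1 H:3 S:1 O:3
Element totals:
  C: 3
  H: 9
  N: 1
  O: 3
  S: 1
Molecular formula: C3H9NO3S.
Molar mass = 139.169 g/mol.
Mass from S: 1 × 32.06 = 32.060 g/mol.
%S = 32.060 / 139.169 × 100 = 23.04%.

23.04%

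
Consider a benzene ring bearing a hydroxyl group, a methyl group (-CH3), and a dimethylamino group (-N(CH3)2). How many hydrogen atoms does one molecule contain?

13

Atom tally by fragment:
  benzene ring core → C:6 H:6
  (− 3 ring H displaced by substituents)
  + OH → O:1 H:1
  + CH3 → C:1 H:3
  + N(CH3)2 → N:1 C:2 H:6
Element totals:
  C: 9
  H: 13
  N: 1
  O: 1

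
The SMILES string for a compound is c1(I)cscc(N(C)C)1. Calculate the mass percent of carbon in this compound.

Atom tally by fragment:
  thiophene ring core → C:4 H:4 S:1
  (− 2 ring H displaced by substituents)
  + I → I:1
  + N(CH3)2 → N:1 C:2 H:6
Element totals:
  C: 6
  H: 8
  I: 1
  N: 1
  S: 1
Molecular formula: C6H8INS.
Molar mass = 253.101 g/mol.
Mass from C: 6 × 12.011 = 72.066 g/mol.
%C = 72.066 / 253.101 × 100 = 28.47%.

28.47%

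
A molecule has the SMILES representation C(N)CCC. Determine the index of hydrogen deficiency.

Atom tally by fragment:
  H2NCH2 → C:1 H:4 N:1
  CH2 → C:1 H:2
  CH2 → C:1 H:2
  CH3 → C:1 H:3
Element totals:
  C: 4
  H: 11
  N: 1
Molecular formula: C4H11N.
DoU = (2C + 2 + N − H − X) / 2 = (2·4 + 2 + 1 − 11 − 0) / 2 = 0.

0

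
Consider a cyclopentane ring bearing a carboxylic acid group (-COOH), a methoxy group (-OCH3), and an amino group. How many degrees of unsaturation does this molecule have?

2

Atom tally by fragment:
  cyclopentane ring core → C:5 H:10
  (− 3 ring H displaced by substituents)
  + COOH → C:1 H:1 O:2
  + OCH3 → C:1 H:3 O:1
  + NH2 → N:1 H:2
Element totals:
  C: 7
  H: 13
  N: 1
  O: 3
Molecular formula: C7H13NO3.
DoU = (2C + 2 + N − H − X) / 2 = (2·7 + 2 + 1 − 13 − 0) / 2 = 2.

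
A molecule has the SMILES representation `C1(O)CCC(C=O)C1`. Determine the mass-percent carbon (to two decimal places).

Atom tally by fragment:
  cyclopentane ring core → C:5 H:10
  (− 2 ring H displaced by substituents)
  + OH → O:1 H:1
  + CHO → C:1 H:1 O:1
Element totals:
  C: 6
  H: 10
  O: 2
Molecular formula: C6H10O2.
Molar mass = 114.144 g/mol.
Mass from C: 6 × 12.011 = 72.066 g/mol.
%C = 72.066 / 114.144 × 100 = 63.14%.

63.14%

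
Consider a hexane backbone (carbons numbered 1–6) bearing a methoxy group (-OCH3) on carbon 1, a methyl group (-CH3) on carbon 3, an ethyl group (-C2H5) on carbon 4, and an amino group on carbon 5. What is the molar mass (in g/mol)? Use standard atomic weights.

Atom tally by fragment:
  CH3OCH2 → C:2 H:5 O:1
  CH2 → C:1 H:2
  CH(CH3) → C:2 H:4
  CH(C2H5) → C:3 H:6
  CH(NH2) → C:1 H:3 N:1
  CH3 → C:1 H:3
Element totals:
  C: 10
  H: 23
  N: 1
  O: 1
Molecular formula: C10H23NO.
  M = 10(12.011) + 23(1.008) + 14.007 + 15.999
    = 120.110 + 23.184 + 14.007 + 15.999 = 173.300

173.30 g/mol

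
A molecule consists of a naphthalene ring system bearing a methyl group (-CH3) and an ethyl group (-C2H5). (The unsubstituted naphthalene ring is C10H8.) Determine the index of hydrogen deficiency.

Atom tally by fragment:
  naphthalene ring system core → C:10 H:8
  (− 2 ring H displaced by substituents)
  + CH3 → C:1 H:3
  + C2H5 → C:2 H:5
Element totals:
  C: 13
  H: 14
Molecular formula: C13H14.
DoU = (2C + 2 + N − H − X) / 2 = (2·13 + 2 + 0 − 14 − 0) / 2 = 7.

7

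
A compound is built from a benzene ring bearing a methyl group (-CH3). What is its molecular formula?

C7H8

Atom tally by fragment:
  benzene ring core → C:6 H:6
  (− 1 ring H displaced by substituents)
  + CH3 → C:1 H:3
Element totals:
  C: 7
  H: 8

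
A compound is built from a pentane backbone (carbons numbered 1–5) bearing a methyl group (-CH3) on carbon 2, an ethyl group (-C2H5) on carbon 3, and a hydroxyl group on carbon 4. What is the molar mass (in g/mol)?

Atom tally by fragment:
  CH3 → C:1 H:3
  CH(CH3) → C:2 H:4
  CH(C2H5) → C:3 H:6
  CH(OH) → C:1 H:2 O:1
  CH3 → C:1 H:3
Element totals:
  C: 8
  H: 18
  O: 1
Molecular formula: C8H18O.
  M = 8(12.011) + 18(1.008) + 15.999
    = 96.088 + 18.144 + 15.999 = 130.231

130.23 g/mol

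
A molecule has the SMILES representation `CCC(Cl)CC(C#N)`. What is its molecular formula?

C6H10ClN

Atom tally by fragment:
  CH3 → C:1 H:3
  CH2 → C:1 H:2
  CH(Cl) → C:1 H:1 Cl:1
  CH2 → C:1 H:2
  CH2CN → C:2 H:2 N:1
Element totals:
  C: 6
  H: 10
  Cl: 1
  N: 1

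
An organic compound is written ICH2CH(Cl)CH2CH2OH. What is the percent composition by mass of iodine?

54.13%

Atom tally by fragment:
  ICH2 → C:1 H:2 I:1
  CH(Cl) → C:1 H:1 Cl:1
  CH2CH2OH → C:2 H:5 O:1
Element totals:
  C: 4
  H: 8
  Cl: 1
  I: 1
  O: 1
Molecular formula: C4H8ClIO.
Molar mass = 234.461 g/mol.
Mass from I: 1 × 126.904 = 126.904 g/mol.
%I = 126.904 / 234.461 × 100 = 54.13%.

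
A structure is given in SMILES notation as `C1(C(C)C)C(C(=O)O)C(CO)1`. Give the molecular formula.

C8H14O3

Atom tally by fragment:
  cyclopropane ring core → C:3 H:6
  (− 3 ring H displaced by substituents)
  + CH(CH3)2 → C:3 H:7
  + COOH → C:1 H:1 O:2
  + CH2OH → C:1 H:3 O:1
Element totals:
  C: 8
  H: 14
  O: 3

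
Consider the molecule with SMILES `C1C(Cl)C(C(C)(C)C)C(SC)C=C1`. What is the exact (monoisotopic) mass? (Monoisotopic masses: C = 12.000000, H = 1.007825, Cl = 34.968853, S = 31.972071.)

218.0896

Atom tally by fragment:
  cyclohexene ring core → C:6 H:10
  (− 3 ring H displaced by substituents)
  + Cl → Cl:1
  + C(CH3)3 → C:4 H:9
  + SCH3 → C:1 H:3 S:1
Element totals:
  C: 11
  H: 19
  Cl: 1
  S: 1
Molecular formula: C11H19ClS.
  M = 11(12.0) + 19(1.007825) + 34.968853 + 31.972071
    = 132.000000 + 19.148675 + 34.968853 + 31.972071 = 218.089599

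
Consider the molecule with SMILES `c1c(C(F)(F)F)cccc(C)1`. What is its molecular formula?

Atom tally by fragment:
  benzene ring core → C:6 H:6
  (− 2 ring H displaced by substituents)
  + CF3 → C:1 F:3
  + CH3 → C:1 H:3
Element totals:
  C: 8
  H: 7
  F: 3

C8H7F3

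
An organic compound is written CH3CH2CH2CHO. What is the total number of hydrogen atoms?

Atom tally by fragment:
  CH3 → C:1 H:3
  CH2 → C:1 H:2
  CH2CHO → C:2 H:3 O:1
Element totals:
  C: 4
  H: 8
  O: 1

8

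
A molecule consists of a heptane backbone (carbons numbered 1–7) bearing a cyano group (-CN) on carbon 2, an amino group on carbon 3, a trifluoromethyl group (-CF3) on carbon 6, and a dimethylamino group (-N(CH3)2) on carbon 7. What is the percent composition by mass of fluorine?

22.68%

Atom tally by fragment:
  CH3 → C:1 H:3
  CH(CN) → C:2 H:1 N:1
  CH(NH2) → C:1 H:3 N:1
  CH2 → C:1 H:2
  CH2 → C:1 H:2
  CH(CF3) → C:2 H:1 F:3
  CH2N(CH3)2 → C:3 H:8 N:1
Element totals:
  C: 11
  H: 20
  F: 3
  N: 3
Molecular formula: C11H20F3N3.
Molar mass = 251.296 g/mol.
Mass from F: 3 × 18.998 = 56.994 g/mol.
%F = 56.994 / 251.296 × 100 = 22.68%.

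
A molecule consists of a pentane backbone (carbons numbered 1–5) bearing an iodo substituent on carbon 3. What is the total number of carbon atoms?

Atom tally by fragment:
  CH3 → C:1 H:3
  CH2 → C:1 H:2
  CH(I) → C:1 H:1 I:1
  CH2 → C:1 H:2
  CH3 → C:1 H:3
Element totals:
  C: 5
  H: 11
  I: 1

5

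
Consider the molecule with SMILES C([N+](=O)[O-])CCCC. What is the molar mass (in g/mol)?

117.15 g/mol

Atom tally by fragment:
  O2NCH2 → C:1 H:2 N:1 O:2
  CH2 → C:1 H:2
  CH2 → C:1 H:2
  CH2 → C:1 H:2
  CH3 → C:1 H:3
Element totals:
  C: 5
  H: 11
  N: 1
  O: 2
Molecular formula: C5H11NO2.
  M = 5(12.011) + 11(1.008) + 14.007 + 2(15.999)
    = 60.055 + 11.088 + 14.007 + 31.998 = 117.148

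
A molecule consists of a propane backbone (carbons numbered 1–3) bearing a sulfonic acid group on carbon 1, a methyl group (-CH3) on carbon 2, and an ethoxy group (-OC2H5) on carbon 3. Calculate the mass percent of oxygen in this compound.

35.12%

Atom tally by fragment:
  HO3SCH2 → C:1 H:3 S:1 O:3
  CH(CH3) → C:2 H:4
  CH2OC2H5 → C:3 H:7 O:1
Element totals:
  C: 6
  H: 14
  O: 4
  S: 1
Molecular formula: C6H14O4S.
Molar mass = 182.234 g/mol.
Mass from O: 4 × 15.999 = 63.996 g/mol.
%O = 63.996 / 182.234 × 100 = 35.12%.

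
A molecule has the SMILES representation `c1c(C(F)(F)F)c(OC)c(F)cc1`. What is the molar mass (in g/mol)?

194.13 g/mol

Atom tally by fragment:
  benzene ring core → C:6 H:6
  (− 3 ring H displaced by substituents)
  + CF3 → C:1 F:3
  + OCH3 → C:1 H:3 O:1
  + F → F:1
Element totals:
  C: 8
  H: 6
  F: 4
  O: 1
Molecular formula: C8H6F4O.
  M = 8(12.011) + 6(1.008) + 4(18.998) + 15.999
    = 96.088 + 6.048 + 75.992 + 15.999 = 194.127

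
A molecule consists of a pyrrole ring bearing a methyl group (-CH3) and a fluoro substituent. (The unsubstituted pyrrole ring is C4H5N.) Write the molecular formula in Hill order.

Atom tally by fragment:
  pyrrole ring core → C:4 H:5 N:1
  (− 2 ring H displaced by substituents)
  + CH3 → C:1 H:3
  + F → F:1
Element totals:
  C: 5
  H: 6
  F: 1
  N: 1

C5H6FN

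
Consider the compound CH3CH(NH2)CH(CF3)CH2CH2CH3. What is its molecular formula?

Element totals:
  C: 7
  H: 14
  F: 3
  N: 1

C7H14F3N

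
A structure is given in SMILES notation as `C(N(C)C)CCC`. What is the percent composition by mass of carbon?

71.22%

Atom tally by fragment:
  (CH3)2NCH2 → C:3 H:8 N:1
  CH2 → C:1 H:2
  CH2 → C:1 H:2
  CH3 → C:1 H:3
Element totals:
  C: 6
  H: 15
  N: 1
Molecular formula: C6H15N.
Molar mass = 101.193 g/mol.
Mass from C: 6 × 12.011 = 72.066 g/mol.
%C = 72.066 / 101.193 × 100 = 71.22%.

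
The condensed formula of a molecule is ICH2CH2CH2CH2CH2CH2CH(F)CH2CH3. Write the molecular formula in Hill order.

Atom tally by fragment:
  ICH2 → C:1 H:2 I:1
  CH2 → C:1 H:2
  CH2 → C:1 H:2
  CH2 → C:1 H:2
  CH2 → C:1 H:2
  CH2 → C:1 H:2
  CH(F) → C:1 H:1 F:1
  CH2 → C:1 H:2
  CH3 → C:1 H:3
Element totals:
  C: 9
  H: 18
  F: 1
  I: 1

C9H18FI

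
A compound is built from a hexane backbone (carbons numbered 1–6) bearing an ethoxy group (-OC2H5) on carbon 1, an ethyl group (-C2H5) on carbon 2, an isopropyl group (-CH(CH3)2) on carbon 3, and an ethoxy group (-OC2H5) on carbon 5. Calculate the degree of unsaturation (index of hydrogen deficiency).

0

Atom tally by fragment:
  C2H5OCH2 → C:3 H:7 O:1
  CH(C2H5) → C:3 H:6
  CH(CH(CH3)2) → C:4 H:8
  CH2 → C:1 H:2
  CH(OC2H5) → C:3 H:6 O:1
  CH3 → C:1 H:3
Element totals:
  C: 15
  H: 32
  O: 2
Molecular formula: C15H32O2.
DoU = (2C + 2 + N − H − X) / 2 = (2·15 + 2 + 0 − 32 − 0) / 2 = 0.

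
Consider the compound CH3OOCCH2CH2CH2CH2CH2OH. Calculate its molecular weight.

146.19 g/mol

Element totals:
  C: 7
  H: 14
  O: 3
Molecular formula: C7H14O3.
  M = 7(12.011) + 14(1.008) + 3(15.999)
    = 84.077 + 14.112 + 47.997 = 146.186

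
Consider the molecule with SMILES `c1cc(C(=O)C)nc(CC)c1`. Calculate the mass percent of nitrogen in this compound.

Atom tally by fragment:
  pyridine ring core → C:5 H:5 N:1
  (− 2 ring H displaced by substituents)
  + COCH3 → C:2 H:3 O:1
  + C2H5 → C:2 H:5
Element totals:
  C: 9
  H: 11
  N: 1
  O: 1
Molecular formula: C9H11NO.
Molar mass = 149.193 g/mol.
Mass from N: 1 × 14.007 = 14.007 g/mol.
%N = 14.007 / 149.193 × 100 = 9.39%.

9.39%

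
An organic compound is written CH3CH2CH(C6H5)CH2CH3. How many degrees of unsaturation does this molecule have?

4

Element totals:
  C: 11
  H: 16
Molecular formula: C11H16.
DoU = (2C + 2 + N − H − X) / 2 = (2·11 + 2 + 0 − 16 − 0) / 2 = 4.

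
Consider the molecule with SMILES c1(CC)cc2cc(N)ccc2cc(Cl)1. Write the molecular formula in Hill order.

Atom tally by fragment:
  naphthalene ring system core → C:10 H:8
  (− 3 ring H displaced by substituents)
  + C2H5 → C:2 H:5
  + NH2 → N:1 H:2
  + Cl → Cl:1
Element totals:
  C: 12
  H: 12
  Cl: 1
  N: 1

C12H12ClN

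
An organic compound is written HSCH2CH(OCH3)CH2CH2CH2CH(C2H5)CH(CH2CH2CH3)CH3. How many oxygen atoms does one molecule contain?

Atom tally by fragment:
  HSCH2 → C:1 H:3 S:1
  CH(OCH3) → C:2 H:4 O:1
  CH2 → C:1 H:2
  CH2 → C:1 H:2
  CH2 → C:1 H:2
  CH(C2H5) → C:3 H:6
  CH(CH2CH2CH3) → C:4 H:8
  CH3 → C:1 H:3
Element totals:
  C: 14
  H: 30
  O: 1
  S: 1

1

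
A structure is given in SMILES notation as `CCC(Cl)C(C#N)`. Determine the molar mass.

117.58 g/mol

Atom tally by fragment:
  CH3 → C:1 H:3
  CH2 → C:1 H:2
  CH(Cl) → C:1 H:1 Cl:1
  CH2CN → C:2 H:2 N:1
Element totals:
  C: 5
  H: 8
  Cl: 1
  N: 1
Molecular formula: C5H8ClN.
  M = 5(12.011) + 8(1.008) + 35.45 + 14.007
    = 60.055 + 8.064 + 35.450 + 14.007 = 117.576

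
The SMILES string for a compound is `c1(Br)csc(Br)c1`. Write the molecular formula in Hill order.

C4H2Br2S

Atom tally by fragment:
  thiophene ring core → C:4 H:4 S:1
  (− 2 ring H displaced by substituents)
  + Br → Br:1
  + Br → Br:1
Element totals:
  C: 4
  H: 2
  Br: 2
  S: 1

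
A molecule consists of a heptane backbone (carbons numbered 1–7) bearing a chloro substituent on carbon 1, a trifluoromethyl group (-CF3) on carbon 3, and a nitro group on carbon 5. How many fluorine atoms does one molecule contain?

3

Atom tally by fragment:
  ClCH2 → C:1 H:2 Cl:1
  CH2 → C:1 H:2
  CH(CF3) → C:2 H:1 F:3
  CH2 → C:1 H:2
  CH(NO2) → C:1 H:1 N:1 O:2
  CH2 → C:1 H:2
  CH3 → C:1 H:3
Element totals:
  C: 8
  H: 13
  Cl: 1
  F: 3
  N: 1
  O: 2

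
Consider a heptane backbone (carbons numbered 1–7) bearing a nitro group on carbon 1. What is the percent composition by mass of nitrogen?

Atom tally by fragment:
  O2NCH2 → C:1 H:2 N:1 O:2
  CH2 → C:1 H:2
  CH2 → C:1 H:2
  CH2 → C:1 H:2
  CH2 → C:1 H:2
  CH2 → C:1 H:2
  CH3 → C:1 H:3
Element totals:
  C: 7
  H: 15
  N: 1
  O: 2
Molecular formula: C7H15NO2.
Molar mass = 145.202 g/mol.
Mass from N: 1 × 14.007 = 14.007 g/mol.
%N = 14.007 / 145.202 × 100 = 9.65%.

9.65%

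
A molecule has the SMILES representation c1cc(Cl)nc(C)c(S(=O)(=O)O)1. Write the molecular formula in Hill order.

Atom tally by fragment:
  pyridine ring core → C:5 H:5 N:1
  (− 3 ring H displaced by substituents)
  + Cl → Cl:1
  + CH3 → C:1 H:3
  + SO3H → S:1 O:3 H:1
Element totals:
  C: 6
  H: 6
  Cl: 1
  N: 1
  O: 3
  S: 1

C6H6ClNO3S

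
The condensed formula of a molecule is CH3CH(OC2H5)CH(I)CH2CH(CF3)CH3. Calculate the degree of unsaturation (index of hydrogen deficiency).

Atom tally by fragment:
  CH3 → C:1 H:3
  CH(OC2H5) → C:3 H:6 O:1
  CH(I) → C:1 H:1 I:1
  CH2 → C:1 H:2
  CH(CF3) → C:2 H:1 F:3
  CH3 → C:1 H:3
Element totals:
  C: 9
  H: 16
  F: 3
  I: 1
  O: 1
Molecular formula: C9H16F3IO.
DoU = (2C + 2 + N − H − X) / 2 = (2·9 + 2 + 0 − 16 − 4) / 2 = 0.

0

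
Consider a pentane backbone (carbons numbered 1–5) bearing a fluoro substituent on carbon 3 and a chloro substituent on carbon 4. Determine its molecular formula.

Atom tally by fragment:
  CH3 → C:1 H:3
  CH2 → C:1 H:2
  CH(F) → C:1 H:1 F:1
  CH(Cl) → C:1 H:1 Cl:1
  CH3 → C:1 H:3
Element totals:
  C: 5
  H: 10
  Cl: 1
  F: 1

C5H10ClF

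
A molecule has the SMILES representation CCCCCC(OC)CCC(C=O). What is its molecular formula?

Atom tally by fragment:
  CH3 → C:1 H:3
  CH2 → C:1 H:2
  CH2 → C:1 H:2
  CH2 → C:1 H:2
  CH2 → C:1 H:2
  CH(OCH3) → C:2 H:4 O:1
  CH2 → C:1 H:2
  CH2 → C:1 H:2
  CH2CHO → C:2 H:3 O:1
Element totals:
  C: 11
  H: 22
  O: 2

C11H22O2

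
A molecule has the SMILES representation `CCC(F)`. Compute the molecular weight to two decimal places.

Atom tally by fragment:
  CH3 → C:1 H:3
  CH2 → C:1 H:2
  CH2F → C:1 H:2 F:1
Element totals:
  C: 3
  H: 7
  F: 1
Molecular formula: C3H7F.
  M = 3(12.011) + 7(1.008) + 18.998
    = 36.033 + 7.056 + 18.998 = 62.087

62.09 g/mol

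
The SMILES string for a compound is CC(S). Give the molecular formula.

C2H6S

Atom tally by fragment:
  CH3 → C:1 H:3
  CH2SH → C:1 H:3 S:1
Element totals:
  C: 2
  H: 6
  S: 1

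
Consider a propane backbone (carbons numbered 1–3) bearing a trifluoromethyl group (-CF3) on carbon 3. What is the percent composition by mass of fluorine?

Atom tally by fragment:
  CH3 → C:1 H:3
  CH2 → C:1 H:2
  CH2CF3 → C:2 H:2 F:3
Element totals:
  C: 4
  H: 7
  F: 3
Molecular formula: C4H7F3.
Molar mass = 112.094 g/mol.
Mass from F: 3 × 18.998 = 56.994 g/mol.
%F = 56.994 / 112.094 × 100 = 50.84%.

50.84%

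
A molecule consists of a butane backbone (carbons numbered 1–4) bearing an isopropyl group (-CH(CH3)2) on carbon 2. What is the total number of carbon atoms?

7

Atom tally by fragment:
  CH3 → C:1 H:3
  CH(CH(CH3)2) → C:4 H:8
  CH2 → C:1 H:2
  CH3 → C:1 H:3
Element totals:
  C: 7
  H: 16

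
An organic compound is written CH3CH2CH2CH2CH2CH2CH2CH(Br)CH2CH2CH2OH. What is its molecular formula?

C11H23BrO

Element totals:
  C: 11
  H: 23
  Br: 1
  O: 1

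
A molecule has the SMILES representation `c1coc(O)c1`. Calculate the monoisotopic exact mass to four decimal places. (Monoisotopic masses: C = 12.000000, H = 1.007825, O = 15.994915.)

84.0211

Atom tally by fragment:
  furan ring core → C:4 H:4 O:1
  (− 1 ring H displaced by substituents)
  + OH → O:1 H:1
Element totals:
  C: 4
  H: 4
  O: 2
Molecular formula: C4H4O2.
  M = 4(12.0) + 4(1.007825) + 2(15.994915)
    = 48.000000 + 4.031300 + 31.989830 = 84.021130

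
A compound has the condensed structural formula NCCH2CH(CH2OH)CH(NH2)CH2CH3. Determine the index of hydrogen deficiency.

2

Element totals:
  C: 7
  H: 14
  N: 2
  O: 1
Molecular formula: C7H14N2O.
DoU = (2C + 2 + N − H − X) / 2 = (2·7 + 2 + 2 − 14 − 0) / 2 = 2.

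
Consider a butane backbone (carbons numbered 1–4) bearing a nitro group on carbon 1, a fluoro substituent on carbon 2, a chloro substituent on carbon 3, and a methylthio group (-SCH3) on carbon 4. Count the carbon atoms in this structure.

Atom tally by fragment:
  O2NCH2 → C:1 H:2 N:1 O:2
  CH(F) → C:1 H:1 F:1
  CH(Cl) → C:1 H:1 Cl:1
  CH2SCH3 → C:2 H:5 S:1
Element totals:
  C: 5
  H: 9
  Cl: 1
  F: 1
  N: 1
  O: 2
  S: 1

5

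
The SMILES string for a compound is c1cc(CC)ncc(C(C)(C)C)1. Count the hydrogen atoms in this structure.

17

Atom tally by fragment:
  pyridine ring core → C:5 H:5 N:1
  (− 2 ring H displaced by substituents)
  + C2H5 → C:2 H:5
  + C(CH3)3 → C:4 H:9
Element totals:
  C: 11
  H: 17
  N: 1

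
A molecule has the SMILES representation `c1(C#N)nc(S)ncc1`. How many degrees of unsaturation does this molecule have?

Atom tally by fragment:
  pyrimidine ring core → C:4 H:4 N:2
  (− 2 ring H displaced by substituents)
  + CN → C:1 N:1
  + SH → S:1 H:1
Element totals:
  C: 5
  H: 3
  N: 3
  S: 1
Molecular formula: C5H3N3S.
DoU = (2C + 2 + N − H − X) / 2 = (2·5 + 2 + 3 − 3 − 0) / 2 = 6.

6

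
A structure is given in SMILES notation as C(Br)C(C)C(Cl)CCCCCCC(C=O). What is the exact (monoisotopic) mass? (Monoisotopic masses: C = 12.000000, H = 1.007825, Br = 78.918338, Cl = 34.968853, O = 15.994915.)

296.0543

Atom tally by fragment:
  BrCH2 → C:1 H:2 Br:1
  CH(CH3) → C:2 H:4
  CH(Cl) → C:1 H:1 Cl:1
  CH2 → C:1 H:2
  CH2 → C:1 H:2
  CH2 → C:1 H:2
  CH2 → C:1 H:2
  CH2 → C:1 H:2
  CH2 → C:1 H:2
  CH2CHO → C:2 H:3 O:1
Element totals:
  C: 12
  H: 22
  Br: 1
  Cl: 1
  O: 1
Molecular formula: C12H22BrClO.
  M = 12(12.0) + 22(1.007825) + 78.918338 + 34.968853 + 15.994915
    = 144.000000 + 22.172150 + 78.918338 + 34.968853 + 15.994915 = 296.054256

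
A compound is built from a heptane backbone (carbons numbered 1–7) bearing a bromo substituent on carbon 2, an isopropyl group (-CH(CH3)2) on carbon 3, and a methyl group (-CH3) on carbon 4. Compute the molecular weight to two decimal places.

Atom tally by fragment:
  CH3 → C:1 H:3
  CH(Br) → C:1 H:1 Br:1
  CH(CH(CH3)2) → C:4 H:8
  CH(CH3) → C:2 H:4
  CH2 → C:1 H:2
  CH2 → C:1 H:2
  CH3 → C:1 H:3
Element totals:
  C: 11
  H: 23
  Br: 1
Molecular formula: C11H23Br.
  M = 11(12.011) + 23(1.008) + 79.904
    = 132.121 + 23.184 + 79.904 = 235.209

235.21 g/mol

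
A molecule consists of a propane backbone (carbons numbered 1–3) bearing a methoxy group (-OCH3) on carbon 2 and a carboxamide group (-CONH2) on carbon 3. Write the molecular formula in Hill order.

Atom tally by fragment:
  CH3 → C:1 H:3
  CH(OCH3) → C:2 H:4 O:1
  CH2CONH2 → C:2 H:4 O:1 N:1
Element totals:
  C: 5
  H: 11
  N: 1
  O: 2

C5H11NO2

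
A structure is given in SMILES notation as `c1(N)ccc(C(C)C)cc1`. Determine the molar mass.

Atom tally by fragment:
  benzene ring core → C:6 H:6
  (− 2 ring H displaced by substituents)
  + NH2 → N:1 H:2
  + CH(CH3)2 → C:3 H:7
Element totals:
  C: 9
  H: 13
  N: 1
Molecular formula: C9H13N.
  M = 9(12.011) + 13(1.008) + 14.007
    = 108.099 + 13.104 + 14.007 = 135.210

135.21 g/mol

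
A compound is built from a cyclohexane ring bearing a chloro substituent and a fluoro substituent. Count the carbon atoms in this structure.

Atom tally by fragment:
  cyclohexane ring core → C:6 H:12
  (− 2 ring H displaced by substituents)
  + Cl → Cl:1
  + F → F:1
Element totals:
  C: 6
  H: 10
  Cl: 1
  F: 1

6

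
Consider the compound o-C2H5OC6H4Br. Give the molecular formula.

Atom tally by fragment:
  benzene ring core → C:6 H:6
  (− 2 ring H displaced by substituents)
  + OC2H5 → C:2 H:5 O:1
  + Br → Br:1
Element totals:
  C: 8
  H: 9
  Br: 1
  O: 1

C8H9BrO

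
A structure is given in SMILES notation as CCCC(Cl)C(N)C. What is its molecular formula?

C6H14ClN

Atom tally by fragment:
  CH3 → C:1 H:3
  CH2 → C:1 H:2
  CH2 → C:1 H:2
  CH(Cl) → C:1 H:1 Cl:1
  CH(NH2) → C:1 H:3 N:1
  CH3 → C:1 H:3
Element totals:
  C: 6
  H: 14
  Cl: 1
  N: 1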